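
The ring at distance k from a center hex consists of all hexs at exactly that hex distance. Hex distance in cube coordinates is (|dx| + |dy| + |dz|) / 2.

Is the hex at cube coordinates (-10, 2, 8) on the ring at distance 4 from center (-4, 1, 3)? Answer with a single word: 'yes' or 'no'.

Answer: no

Derivation:
|px - cx| = |-10 - (-4)| = 6
|py - cy| = |2 - 1| = 1
|pz - cz| = |8 - 3| = 5
distance = (6+1+5)/2 = 12/2 = 6
radius = 4; distance != radius -> no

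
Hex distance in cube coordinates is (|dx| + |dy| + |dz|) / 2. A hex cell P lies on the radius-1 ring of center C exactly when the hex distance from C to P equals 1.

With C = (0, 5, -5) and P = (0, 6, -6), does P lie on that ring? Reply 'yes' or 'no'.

|px - cx| = |0 - 0| = 0
|py - cy| = |6 - 5| = 1
|pz - cz| = |-6 - (-5)| = 1
distance = (0+1+1)/2 = 2/2 = 1
radius = 1; distance == radius -> yes

Answer: yes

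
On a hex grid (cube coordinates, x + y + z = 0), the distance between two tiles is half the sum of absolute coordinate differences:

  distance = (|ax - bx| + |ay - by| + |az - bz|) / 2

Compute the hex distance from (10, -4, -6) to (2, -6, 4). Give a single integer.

|ax - bx| = |10 - 2| = 8
|ay - by| = |-4 - (-6)| = 2
|az - bz| = |-6 - 4| = 10
distance = (8 + 2 + 10) / 2 = 20 / 2 = 10

Answer: 10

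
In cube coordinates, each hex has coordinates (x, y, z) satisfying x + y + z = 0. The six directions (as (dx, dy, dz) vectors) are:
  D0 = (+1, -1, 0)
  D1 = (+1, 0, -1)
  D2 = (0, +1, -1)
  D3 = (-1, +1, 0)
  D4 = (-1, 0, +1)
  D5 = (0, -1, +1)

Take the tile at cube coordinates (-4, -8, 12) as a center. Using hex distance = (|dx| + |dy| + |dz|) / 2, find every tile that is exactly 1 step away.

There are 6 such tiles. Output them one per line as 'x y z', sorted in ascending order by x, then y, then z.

Walk ring at distance 1 from (-4, -8, 12):
Start at center + D4*1 = (-5, -8, 13)
  hex 0: (-5, -8, 13)
  hex 1: (-4, -9, 13)
  hex 2: (-3, -9, 12)
  hex 3: (-3, -8, 11)
  hex 4: (-4, -7, 11)
  hex 5: (-5, -7, 12)
Sorted: 6 hexes.

Answer: -5 -8 13
-5 -7 12
-4 -9 13
-4 -7 11
-3 -9 12
-3 -8 11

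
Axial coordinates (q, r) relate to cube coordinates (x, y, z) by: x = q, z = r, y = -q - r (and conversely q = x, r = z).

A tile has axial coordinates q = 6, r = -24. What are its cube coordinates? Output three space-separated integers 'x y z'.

x = q = 6
z = r = -24
y = -x - z = -(6) - (-24) = 18

Answer: 6 18 -24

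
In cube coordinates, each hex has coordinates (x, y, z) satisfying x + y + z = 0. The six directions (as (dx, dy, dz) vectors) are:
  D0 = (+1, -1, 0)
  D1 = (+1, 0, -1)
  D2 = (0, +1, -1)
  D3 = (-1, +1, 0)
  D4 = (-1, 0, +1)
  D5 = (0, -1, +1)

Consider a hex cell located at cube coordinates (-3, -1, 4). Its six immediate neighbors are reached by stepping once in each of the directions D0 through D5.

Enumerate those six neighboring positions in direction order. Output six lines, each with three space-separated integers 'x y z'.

Answer: -2 -2 4
-2 -1 3
-3 0 3
-4 0 4
-4 -1 5
-3 -2 5

Derivation:
Center: (-3, -1, 4). Add each direction:
  D0: (-3, -1, 4) + (1, -1, 0) = (-2, -2, 4)
  D1: (-3, -1, 4) + (1, 0, -1) = (-2, -1, 3)
  D2: (-3, -1, 4) + (0, 1, -1) = (-3, 0, 3)
  D3: (-3, -1, 4) + (-1, 1, 0) = (-4, 0, 4)
  D4: (-3, -1, 4) + (-1, 0, 1) = (-4, -1, 5)
  D5: (-3, -1, 4) + (0, -1, 1) = (-3, -2, 5)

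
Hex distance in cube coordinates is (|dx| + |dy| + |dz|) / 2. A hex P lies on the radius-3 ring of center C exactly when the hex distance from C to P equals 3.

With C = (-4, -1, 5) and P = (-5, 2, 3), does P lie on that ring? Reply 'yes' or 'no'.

Answer: yes

Derivation:
|px - cx| = |-5 - (-4)| = 1
|py - cy| = |2 - (-1)| = 3
|pz - cz| = |3 - 5| = 2
distance = (1+3+2)/2 = 6/2 = 3
radius = 3; distance == radius -> yes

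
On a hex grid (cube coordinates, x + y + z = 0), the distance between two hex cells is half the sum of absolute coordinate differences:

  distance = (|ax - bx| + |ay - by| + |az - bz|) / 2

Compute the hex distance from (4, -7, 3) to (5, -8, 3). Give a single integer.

Answer: 1

Derivation:
|ax - bx| = |4 - 5| = 1
|ay - by| = |-7 - (-8)| = 1
|az - bz| = |3 - 3| = 0
distance = (1 + 1 + 0) / 2 = 2 / 2 = 1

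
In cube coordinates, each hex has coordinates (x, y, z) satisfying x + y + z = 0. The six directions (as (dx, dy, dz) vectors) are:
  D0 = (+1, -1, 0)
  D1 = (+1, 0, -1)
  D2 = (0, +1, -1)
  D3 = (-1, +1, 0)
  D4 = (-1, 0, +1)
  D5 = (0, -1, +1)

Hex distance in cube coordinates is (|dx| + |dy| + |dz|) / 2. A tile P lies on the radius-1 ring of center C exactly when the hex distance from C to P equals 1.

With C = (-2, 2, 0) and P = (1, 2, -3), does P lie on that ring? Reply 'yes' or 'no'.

Answer: no

Derivation:
|px - cx| = |1 - (-2)| = 3
|py - cy| = |2 - 2| = 0
|pz - cz| = |-3 - 0| = 3
distance = (3+0+3)/2 = 6/2 = 3
radius = 1; distance != radius -> no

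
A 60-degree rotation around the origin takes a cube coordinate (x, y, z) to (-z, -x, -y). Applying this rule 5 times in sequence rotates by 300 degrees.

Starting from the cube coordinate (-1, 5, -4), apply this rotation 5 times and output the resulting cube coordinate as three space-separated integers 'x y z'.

Start: (-1, 5, -4)
Step 1: (-1, 5, -4) -> (-(-4), -(-1), -(5)) = (4, 1, -5)
Step 2: (4, 1, -5) -> (-(-5), -(4), -(1)) = (5, -4, -1)
Step 3: (5, -4, -1) -> (-(-1), -(5), -(-4)) = (1, -5, 4)
Step 4: (1, -5, 4) -> (-(4), -(1), -(-5)) = (-4, -1, 5)
Step 5: (-4, -1, 5) -> (-(5), -(-4), -(-1)) = (-5, 4, 1)

Answer: -5 4 1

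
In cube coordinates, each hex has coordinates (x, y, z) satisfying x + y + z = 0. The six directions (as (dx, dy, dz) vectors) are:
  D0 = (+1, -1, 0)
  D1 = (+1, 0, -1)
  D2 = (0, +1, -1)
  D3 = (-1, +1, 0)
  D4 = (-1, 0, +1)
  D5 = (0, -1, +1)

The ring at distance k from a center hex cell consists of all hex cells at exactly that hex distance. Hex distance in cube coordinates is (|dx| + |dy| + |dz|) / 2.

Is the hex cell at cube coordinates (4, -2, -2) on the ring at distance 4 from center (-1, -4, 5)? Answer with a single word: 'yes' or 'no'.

|px - cx| = |4 - (-1)| = 5
|py - cy| = |-2 - (-4)| = 2
|pz - cz| = |-2 - 5| = 7
distance = (5+2+7)/2 = 14/2 = 7
radius = 4; distance != radius -> no

Answer: no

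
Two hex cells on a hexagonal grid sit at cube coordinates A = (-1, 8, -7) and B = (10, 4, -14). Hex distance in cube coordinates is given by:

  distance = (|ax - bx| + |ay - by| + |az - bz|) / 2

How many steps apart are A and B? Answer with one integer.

Answer: 11

Derivation:
|ax - bx| = |-1 - 10| = 11
|ay - by| = |8 - 4| = 4
|az - bz| = |-7 - (-14)| = 7
distance = (11 + 4 + 7) / 2 = 22 / 2 = 11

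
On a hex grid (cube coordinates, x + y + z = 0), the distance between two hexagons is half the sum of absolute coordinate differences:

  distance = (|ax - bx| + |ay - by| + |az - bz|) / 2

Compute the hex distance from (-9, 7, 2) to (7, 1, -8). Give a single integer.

|ax - bx| = |-9 - 7| = 16
|ay - by| = |7 - 1| = 6
|az - bz| = |2 - (-8)| = 10
distance = (16 + 6 + 10) / 2 = 32 / 2 = 16

Answer: 16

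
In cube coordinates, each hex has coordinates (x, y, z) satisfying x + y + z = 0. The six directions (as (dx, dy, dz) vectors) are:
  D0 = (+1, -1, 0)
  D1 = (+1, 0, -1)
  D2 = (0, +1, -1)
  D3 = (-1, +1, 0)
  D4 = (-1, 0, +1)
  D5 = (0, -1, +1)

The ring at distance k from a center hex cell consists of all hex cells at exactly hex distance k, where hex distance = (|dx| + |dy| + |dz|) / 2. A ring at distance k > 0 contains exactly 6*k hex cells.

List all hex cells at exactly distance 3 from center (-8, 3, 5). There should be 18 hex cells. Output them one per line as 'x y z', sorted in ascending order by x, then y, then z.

Answer: -11 3 8
-11 4 7
-11 5 6
-11 6 5
-10 2 8
-10 6 4
-9 1 8
-9 6 3
-8 0 8
-8 6 2
-7 0 7
-7 5 2
-6 0 6
-6 4 2
-5 0 5
-5 1 4
-5 2 3
-5 3 2

Derivation:
Walk ring at distance 3 from (-8, 3, 5):
Start at center + D4*3 = (-11, 3, 8)
  hex 0: (-11, 3, 8)
  hex 1: (-10, 2, 8)
  hex 2: (-9, 1, 8)
  hex 3: (-8, 0, 8)
  hex 4: (-7, 0, 7)
  hex 5: (-6, 0, 6)
  hex 6: (-5, 0, 5)
  hex 7: (-5, 1, 4)
  hex 8: (-5, 2, 3)
  hex 9: (-5, 3, 2)
  hex 10: (-6, 4, 2)
  hex 11: (-7, 5, 2)
  hex 12: (-8, 6, 2)
  hex 13: (-9, 6, 3)
  hex 14: (-10, 6, 4)
  hex 15: (-11, 6, 5)
  hex 16: (-11, 5, 6)
  hex 17: (-11, 4, 7)
Sorted: 18 hexes.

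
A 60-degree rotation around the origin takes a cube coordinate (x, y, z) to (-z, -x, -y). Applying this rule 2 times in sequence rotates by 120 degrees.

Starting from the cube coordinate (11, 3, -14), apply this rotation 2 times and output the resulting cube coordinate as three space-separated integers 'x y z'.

Start: (11, 3, -14)
Step 1: (11, 3, -14) -> (-(-14), -(11), -(3)) = (14, -11, -3)
Step 2: (14, -11, -3) -> (-(-3), -(14), -(-11)) = (3, -14, 11)

Answer: 3 -14 11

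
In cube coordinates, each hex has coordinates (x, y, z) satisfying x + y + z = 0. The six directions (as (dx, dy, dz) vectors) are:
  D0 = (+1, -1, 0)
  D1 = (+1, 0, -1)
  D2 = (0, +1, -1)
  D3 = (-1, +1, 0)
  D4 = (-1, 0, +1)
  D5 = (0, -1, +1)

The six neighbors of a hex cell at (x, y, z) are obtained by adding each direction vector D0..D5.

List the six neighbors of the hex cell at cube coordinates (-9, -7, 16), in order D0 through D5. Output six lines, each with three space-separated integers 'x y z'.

Center: (-9, -7, 16). Add each direction:
  D0: (-9, -7, 16) + (1, -1, 0) = (-8, -8, 16)
  D1: (-9, -7, 16) + (1, 0, -1) = (-8, -7, 15)
  D2: (-9, -7, 16) + (0, 1, -1) = (-9, -6, 15)
  D3: (-9, -7, 16) + (-1, 1, 0) = (-10, -6, 16)
  D4: (-9, -7, 16) + (-1, 0, 1) = (-10, -7, 17)
  D5: (-9, -7, 16) + (0, -1, 1) = (-9, -8, 17)

Answer: -8 -8 16
-8 -7 15
-9 -6 15
-10 -6 16
-10 -7 17
-9 -8 17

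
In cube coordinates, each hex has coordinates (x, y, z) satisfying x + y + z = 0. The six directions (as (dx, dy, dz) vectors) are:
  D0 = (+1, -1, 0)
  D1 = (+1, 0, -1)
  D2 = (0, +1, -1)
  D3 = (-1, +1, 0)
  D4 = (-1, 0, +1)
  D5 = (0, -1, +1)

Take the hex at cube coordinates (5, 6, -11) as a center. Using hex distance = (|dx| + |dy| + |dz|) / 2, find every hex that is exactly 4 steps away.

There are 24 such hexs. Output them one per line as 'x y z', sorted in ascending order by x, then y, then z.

Walk ring at distance 4 from (5, 6, -11):
Start at center + D4*4 = (1, 6, -7)
  hex 0: (1, 6, -7)
  hex 1: (2, 5, -7)
  hex 2: (3, 4, -7)
  hex 3: (4, 3, -7)
  hex 4: (5, 2, -7)
  hex 5: (6, 2, -8)
  hex 6: (7, 2, -9)
  hex 7: (8, 2, -10)
  hex 8: (9, 2, -11)
  hex 9: (9, 3, -12)
  hex 10: (9, 4, -13)
  hex 11: (9, 5, -14)
  hex 12: (9, 6, -15)
  hex 13: (8, 7, -15)
  hex 14: (7, 8, -15)
  hex 15: (6, 9, -15)
  hex 16: (5, 10, -15)
  hex 17: (4, 10, -14)
  hex 18: (3, 10, -13)
  hex 19: (2, 10, -12)
  hex 20: (1, 10, -11)
  hex 21: (1, 9, -10)
  hex 22: (1, 8, -9)
  hex 23: (1, 7, -8)
Sorted: 24 hexes.

Answer: 1 6 -7
1 7 -8
1 8 -9
1 9 -10
1 10 -11
2 5 -7
2 10 -12
3 4 -7
3 10 -13
4 3 -7
4 10 -14
5 2 -7
5 10 -15
6 2 -8
6 9 -15
7 2 -9
7 8 -15
8 2 -10
8 7 -15
9 2 -11
9 3 -12
9 4 -13
9 5 -14
9 6 -15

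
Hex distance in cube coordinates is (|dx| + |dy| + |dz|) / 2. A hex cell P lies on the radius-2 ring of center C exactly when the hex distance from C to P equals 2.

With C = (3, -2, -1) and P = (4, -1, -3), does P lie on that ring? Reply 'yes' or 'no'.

Answer: yes

Derivation:
|px - cx| = |4 - 3| = 1
|py - cy| = |-1 - (-2)| = 1
|pz - cz| = |-3 - (-1)| = 2
distance = (1+1+2)/2 = 4/2 = 2
radius = 2; distance == radius -> yes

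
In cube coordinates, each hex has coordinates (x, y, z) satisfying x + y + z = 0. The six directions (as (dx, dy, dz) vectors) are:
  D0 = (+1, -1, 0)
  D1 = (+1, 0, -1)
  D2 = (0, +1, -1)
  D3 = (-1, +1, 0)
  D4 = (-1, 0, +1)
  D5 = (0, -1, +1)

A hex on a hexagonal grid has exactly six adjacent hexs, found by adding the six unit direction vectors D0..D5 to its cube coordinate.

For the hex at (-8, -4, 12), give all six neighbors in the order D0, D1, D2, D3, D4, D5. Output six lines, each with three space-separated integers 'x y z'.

Answer: -7 -5 12
-7 -4 11
-8 -3 11
-9 -3 12
-9 -4 13
-8 -5 13

Derivation:
Center: (-8, -4, 12). Add each direction:
  D0: (-8, -4, 12) + (1, -1, 0) = (-7, -5, 12)
  D1: (-8, -4, 12) + (1, 0, -1) = (-7, -4, 11)
  D2: (-8, -4, 12) + (0, 1, -1) = (-8, -3, 11)
  D3: (-8, -4, 12) + (-1, 1, 0) = (-9, -3, 12)
  D4: (-8, -4, 12) + (-1, 0, 1) = (-9, -4, 13)
  D5: (-8, -4, 12) + (0, -1, 1) = (-8, -5, 13)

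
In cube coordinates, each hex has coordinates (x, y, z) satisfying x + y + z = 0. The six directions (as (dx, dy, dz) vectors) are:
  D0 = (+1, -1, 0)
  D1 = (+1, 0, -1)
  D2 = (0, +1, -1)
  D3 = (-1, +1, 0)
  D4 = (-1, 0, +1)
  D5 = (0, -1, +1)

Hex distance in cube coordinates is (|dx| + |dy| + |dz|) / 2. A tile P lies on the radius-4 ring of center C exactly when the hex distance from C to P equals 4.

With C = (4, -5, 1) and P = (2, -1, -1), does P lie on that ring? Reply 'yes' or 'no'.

Answer: yes

Derivation:
|px - cx| = |2 - 4| = 2
|py - cy| = |-1 - (-5)| = 4
|pz - cz| = |-1 - 1| = 2
distance = (2+4+2)/2 = 8/2 = 4
radius = 4; distance == radius -> yes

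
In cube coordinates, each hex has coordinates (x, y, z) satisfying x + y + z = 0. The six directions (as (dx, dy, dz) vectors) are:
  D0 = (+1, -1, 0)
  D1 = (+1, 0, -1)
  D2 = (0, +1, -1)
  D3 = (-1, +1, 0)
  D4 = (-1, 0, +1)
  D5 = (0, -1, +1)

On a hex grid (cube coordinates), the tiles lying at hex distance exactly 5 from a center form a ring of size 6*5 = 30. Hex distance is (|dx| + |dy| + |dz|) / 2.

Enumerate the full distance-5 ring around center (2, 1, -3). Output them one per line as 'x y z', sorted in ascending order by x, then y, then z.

Answer: -3 1 2
-3 2 1
-3 3 0
-3 4 -1
-3 5 -2
-3 6 -3
-2 0 2
-2 6 -4
-1 -1 2
-1 6 -5
0 -2 2
0 6 -6
1 -3 2
1 6 -7
2 -4 2
2 6 -8
3 -4 1
3 5 -8
4 -4 0
4 4 -8
5 -4 -1
5 3 -8
6 -4 -2
6 2 -8
7 -4 -3
7 -3 -4
7 -2 -5
7 -1 -6
7 0 -7
7 1 -8

Derivation:
Walk ring at distance 5 from (2, 1, -3):
Start at center + D4*5 = (-3, 1, 2)
  hex 0: (-3, 1, 2)
  hex 1: (-2, 0, 2)
  hex 2: (-1, -1, 2)
  hex 3: (0, -2, 2)
  hex 4: (1, -3, 2)
  hex 5: (2, -4, 2)
  hex 6: (3, -4, 1)
  hex 7: (4, -4, 0)
  hex 8: (5, -4, -1)
  hex 9: (6, -4, -2)
  hex 10: (7, -4, -3)
  hex 11: (7, -3, -4)
  hex 12: (7, -2, -5)
  hex 13: (7, -1, -6)
  hex 14: (7, 0, -7)
  hex 15: (7, 1, -8)
  hex 16: (6, 2, -8)
  hex 17: (5, 3, -8)
  hex 18: (4, 4, -8)
  hex 19: (3, 5, -8)
  hex 20: (2, 6, -8)
  hex 21: (1, 6, -7)
  hex 22: (0, 6, -6)
  hex 23: (-1, 6, -5)
  hex 24: (-2, 6, -4)
  hex 25: (-3, 6, -3)
  hex 26: (-3, 5, -2)
  hex 27: (-3, 4, -1)
  hex 28: (-3, 3, 0)
  hex 29: (-3, 2, 1)
Sorted: 30 hexes.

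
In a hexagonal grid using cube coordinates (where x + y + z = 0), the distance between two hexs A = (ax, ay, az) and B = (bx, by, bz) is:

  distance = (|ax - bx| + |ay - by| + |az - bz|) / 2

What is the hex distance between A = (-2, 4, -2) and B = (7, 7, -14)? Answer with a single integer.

Answer: 12

Derivation:
|ax - bx| = |-2 - 7| = 9
|ay - by| = |4 - 7| = 3
|az - bz| = |-2 - (-14)| = 12
distance = (9 + 3 + 12) / 2 = 24 / 2 = 12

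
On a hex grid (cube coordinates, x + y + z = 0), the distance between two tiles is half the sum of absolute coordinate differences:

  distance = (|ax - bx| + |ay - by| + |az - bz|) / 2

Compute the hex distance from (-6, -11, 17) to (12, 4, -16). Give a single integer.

|ax - bx| = |-6 - 12| = 18
|ay - by| = |-11 - 4| = 15
|az - bz| = |17 - (-16)| = 33
distance = (18 + 15 + 33) / 2 = 66 / 2 = 33

Answer: 33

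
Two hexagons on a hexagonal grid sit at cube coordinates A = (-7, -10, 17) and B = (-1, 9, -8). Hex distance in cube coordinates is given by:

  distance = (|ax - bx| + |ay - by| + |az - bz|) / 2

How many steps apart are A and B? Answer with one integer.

|ax - bx| = |-7 - (-1)| = 6
|ay - by| = |-10 - 9| = 19
|az - bz| = |17 - (-8)| = 25
distance = (6 + 19 + 25) / 2 = 50 / 2 = 25

Answer: 25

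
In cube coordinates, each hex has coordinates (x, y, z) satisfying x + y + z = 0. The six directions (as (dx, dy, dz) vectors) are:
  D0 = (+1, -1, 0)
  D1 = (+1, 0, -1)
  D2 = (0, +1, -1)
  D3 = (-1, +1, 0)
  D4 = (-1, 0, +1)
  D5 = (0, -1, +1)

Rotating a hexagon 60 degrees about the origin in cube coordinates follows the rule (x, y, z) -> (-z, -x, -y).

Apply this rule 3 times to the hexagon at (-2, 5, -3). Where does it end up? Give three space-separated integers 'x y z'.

Start: (-2, 5, -3)
Step 1: (-2, 5, -3) -> (-(-3), -(-2), -(5)) = (3, 2, -5)
Step 2: (3, 2, -5) -> (-(-5), -(3), -(2)) = (5, -3, -2)
Step 3: (5, -3, -2) -> (-(-2), -(5), -(-3)) = (2, -5, 3)

Answer: 2 -5 3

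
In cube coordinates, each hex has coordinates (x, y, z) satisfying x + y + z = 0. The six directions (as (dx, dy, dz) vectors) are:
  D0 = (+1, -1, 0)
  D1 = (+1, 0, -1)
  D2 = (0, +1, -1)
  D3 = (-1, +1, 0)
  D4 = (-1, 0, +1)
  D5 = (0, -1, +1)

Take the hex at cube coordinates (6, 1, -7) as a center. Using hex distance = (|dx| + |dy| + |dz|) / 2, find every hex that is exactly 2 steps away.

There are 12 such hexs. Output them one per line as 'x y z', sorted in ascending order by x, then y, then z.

Walk ring at distance 2 from (6, 1, -7):
Start at center + D4*2 = (4, 1, -5)
  hex 0: (4, 1, -5)
  hex 1: (5, 0, -5)
  hex 2: (6, -1, -5)
  hex 3: (7, -1, -6)
  hex 4: (8, -1, -7)
  hex 5: (8, 0, -8)
  hex 6: (8, 1, -9)
  hex 7: (7, 2, -9)
  hex 8: (6, 3, -9)
  hex 9: (5, 3, -8)
  hex 10: (4, 3, -7)
  hex 11: (4, 2, -6)
Sorted: 12 hexes.

Answer: 4 1 -5
4 2 -6
4 3 -7
5 0 -5
5 3 -8
6 -1 -5
6 3 -9
7 -1 -6
7 2 -9
8 -1 -7
8 0 -8
8 1 -9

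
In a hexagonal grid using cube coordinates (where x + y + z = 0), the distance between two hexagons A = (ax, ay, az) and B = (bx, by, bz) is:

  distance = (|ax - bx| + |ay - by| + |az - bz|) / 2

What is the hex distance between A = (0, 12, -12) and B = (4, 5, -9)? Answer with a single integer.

Answer: 7

Derivation:
|ax - bx| = |0 - 4| = 4
|ay - by| = |12 - 5| = 7
|az - bz| = |-12 - (-9)| = 3
distance = (4 + 7 + 3) / 2 = 14 / 2 = 7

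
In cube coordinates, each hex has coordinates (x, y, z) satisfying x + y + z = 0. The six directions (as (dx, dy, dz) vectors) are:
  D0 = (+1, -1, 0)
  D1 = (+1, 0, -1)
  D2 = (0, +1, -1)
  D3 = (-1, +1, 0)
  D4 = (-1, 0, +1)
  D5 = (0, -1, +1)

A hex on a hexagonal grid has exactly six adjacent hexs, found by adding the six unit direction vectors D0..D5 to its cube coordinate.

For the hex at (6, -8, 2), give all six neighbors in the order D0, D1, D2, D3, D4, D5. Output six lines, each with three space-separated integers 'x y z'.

Answer: 7 -9 2
7 -8 1
6 -7 1
5 -7 2
5 -8 3
6 -9 3

Derivation:
Center: (6, -8, 2). Add each direction:
  D0: (6, -8, 2) + (1, -1, 0) = (7, -9, 2)
  D1: (6, -8, 2) + (1, 0, -1) = (7, -8, 1)
  D2: (6, -8, 2) + (0, 1, -1) = (6, -7, 1)
  D3: (6, -8, 2) + (-1, 1, 0) = (5, -7, 2)
  D4: (6, -8, 2) + (-1, 0, 1) = (5, -8, 3)
  D5: (6, -8, 2) + (0, -1, 1) = (6, -9, 3)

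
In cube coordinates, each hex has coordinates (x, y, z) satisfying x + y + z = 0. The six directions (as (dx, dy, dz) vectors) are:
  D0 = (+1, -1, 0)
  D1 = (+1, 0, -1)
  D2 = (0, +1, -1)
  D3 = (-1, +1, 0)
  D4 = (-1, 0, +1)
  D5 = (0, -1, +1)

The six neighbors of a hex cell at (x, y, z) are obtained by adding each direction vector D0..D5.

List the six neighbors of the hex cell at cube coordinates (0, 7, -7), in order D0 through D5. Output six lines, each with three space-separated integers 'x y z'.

Center: (0, 7, -7). Add each direction:
  D0: (0, 7, -7) + (1, -1, 0) = (1, 6, -7)
  D1: (0, 7, -7) + (1, 0, -1) = (1, 7, -8)
  D2: (0, 7, -7) + (0, 1, -1) = (0, 8, -8)
  D3: (0, 7, -7) + (-1, 1, 0) = (-1, 8, -7)
  D4: (0, 7, -7) + (-1, 0, 1) = (-1, 7, -6)
  D5: (0, 7, -7) + (0, -1, 1) = (0, 6, -6)

Answer: 1 6 -7
1 7 -8
0 8 -8
-1 8 -7
-1 7 -6
0 6 -6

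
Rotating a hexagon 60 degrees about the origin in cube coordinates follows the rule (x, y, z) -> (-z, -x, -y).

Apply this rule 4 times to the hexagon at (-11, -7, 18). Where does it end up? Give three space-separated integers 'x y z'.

Answer: 18 -11 -7

Derivation:
Start: (-11, -7, 18)
Step 1: (-11, -7, 18) -> (-(18), -(-11), -(-7)) = (-18, 11, 7)
Step 2: (-18, 11, 7) -> (-(7), -(-18), -(11)) = (-7, 18, -11)
Step 3: (-7, 18, -11) -> (-(-11), -(-7), -(18)) = (11, 7, -18)
Step 4: (11, 7, -18) -> (-(-18), -(11), -(7)) = (18, -11, -7)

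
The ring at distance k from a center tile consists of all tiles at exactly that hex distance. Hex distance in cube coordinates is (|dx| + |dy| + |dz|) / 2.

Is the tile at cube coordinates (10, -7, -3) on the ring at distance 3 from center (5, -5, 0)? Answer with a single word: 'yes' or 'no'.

|px - cx| = |10 - 5| = 5
|py - cy| = |-7 - (-5)| = 2
|pz - cz| = |-3 - 0| = 3
distance = (5+2+3)/2 = 10/2 = 5
radius = 3; distance != radius -> no

Answer: no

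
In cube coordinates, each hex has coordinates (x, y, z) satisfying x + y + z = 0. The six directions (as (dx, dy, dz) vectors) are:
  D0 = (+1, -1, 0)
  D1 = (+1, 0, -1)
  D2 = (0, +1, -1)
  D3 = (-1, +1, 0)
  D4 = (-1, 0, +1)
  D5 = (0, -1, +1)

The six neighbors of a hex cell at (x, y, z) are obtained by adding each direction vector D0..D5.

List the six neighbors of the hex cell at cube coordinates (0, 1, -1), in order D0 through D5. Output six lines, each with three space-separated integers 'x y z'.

Answer: 1 0 -1
1 1 -2
0 2 -2
-1 2 -1
-1 1 0
0 0 0

Derivation:
Center: (0, 1, -1). Add each direction:
  D0: (0, 1, -1) + (1, -1, 0) = (1, 0, -1)
  D1: (0, 1, -1) + (1, 0, -1) = (1, 1, -2)
  D2: (0, 1, -1) + (0, 1, -1) = (0, 2, -2)
  D3: (0, 1, -1) + (-1, 1, 0) = (-1, 2, -1)
  D4: (0, 1, -1) + (-1, 0, 1) = (-1, 1, 0)
  D5: (0, 1, -1) + (0, -1, 1) = (0, 0, 0)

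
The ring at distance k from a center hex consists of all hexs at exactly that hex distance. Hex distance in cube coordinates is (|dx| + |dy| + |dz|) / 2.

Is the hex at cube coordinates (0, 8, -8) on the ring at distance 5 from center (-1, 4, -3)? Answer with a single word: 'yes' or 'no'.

|px - cx| = |0 - (-1)| = 1
|py - cy| = |8 - 4| = 4
|pz - cz| = |-8 - (-3)| = 5
distance = (1+4+5)/2 = 10/2 = 5
radius = 5; distance == radius -> yes

Answer: yes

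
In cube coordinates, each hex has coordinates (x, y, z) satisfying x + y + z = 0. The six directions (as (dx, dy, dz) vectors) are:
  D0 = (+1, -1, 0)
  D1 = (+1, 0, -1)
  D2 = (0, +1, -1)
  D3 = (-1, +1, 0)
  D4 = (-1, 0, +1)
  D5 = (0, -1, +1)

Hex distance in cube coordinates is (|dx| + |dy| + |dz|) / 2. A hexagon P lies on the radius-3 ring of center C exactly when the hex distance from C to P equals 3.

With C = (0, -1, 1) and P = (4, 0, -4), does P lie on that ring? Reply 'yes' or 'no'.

|px - cx| = |4 - 0| = 4
|py - cy| = |0 - (-1)| = 1
|pz - cz| = |-4 - 1| = 5
distance = (4+1+5)/2 = 10/2 = 5
radius = 3; distance != radius -> no

Answer: no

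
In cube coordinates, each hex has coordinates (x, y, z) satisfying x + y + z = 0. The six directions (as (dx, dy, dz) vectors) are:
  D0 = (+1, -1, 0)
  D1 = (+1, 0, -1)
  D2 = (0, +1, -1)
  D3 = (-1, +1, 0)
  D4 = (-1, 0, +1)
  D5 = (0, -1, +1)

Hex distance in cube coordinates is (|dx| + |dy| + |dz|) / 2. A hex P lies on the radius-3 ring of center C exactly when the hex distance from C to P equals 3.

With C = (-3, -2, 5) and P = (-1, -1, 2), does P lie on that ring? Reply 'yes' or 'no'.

|px - cx| = |-1 - (-3)| = 2
|py - cy| = |-1 - (-2)| = 1
|pz - cz| = |2 - 5| = 3
distance = (2+1+3)/2 = 6/2 = 3
radius = 3; distance == radius -> yes

Answer: yes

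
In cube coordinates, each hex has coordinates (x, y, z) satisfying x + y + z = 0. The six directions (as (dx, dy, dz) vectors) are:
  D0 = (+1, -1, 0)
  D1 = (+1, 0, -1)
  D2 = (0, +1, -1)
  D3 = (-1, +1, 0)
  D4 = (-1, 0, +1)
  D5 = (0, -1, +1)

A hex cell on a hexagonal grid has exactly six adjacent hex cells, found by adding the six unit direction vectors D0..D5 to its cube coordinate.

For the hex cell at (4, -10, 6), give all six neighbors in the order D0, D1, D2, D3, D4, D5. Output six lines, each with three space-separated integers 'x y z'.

Answer: 5 -11 6
5 -10 5
4 -9 5
3 -9 6
3 -10 7
4 -11 7

Derivation:
Center: (4, -10, 6). Add each direction:
  D0: (4, -10, 6) + (1, -1, 0) = (5, -11, 6)
  D1: (4, -10, 6) + (1, 0, -1) = (5, -10, 5)
  D2: (4, -10, 6) + (0, 1, -1) = (4, -9, 5)
  D3: (4, -10, 6) + (-1, 1, 0) = (3, -9, 6)
  D4: (4, -10, 6) + (-1, 0, 1) = (3, -10, 7)
  D5: (4, -10, 6) + (0, -1, 1) = (4, -11, 7)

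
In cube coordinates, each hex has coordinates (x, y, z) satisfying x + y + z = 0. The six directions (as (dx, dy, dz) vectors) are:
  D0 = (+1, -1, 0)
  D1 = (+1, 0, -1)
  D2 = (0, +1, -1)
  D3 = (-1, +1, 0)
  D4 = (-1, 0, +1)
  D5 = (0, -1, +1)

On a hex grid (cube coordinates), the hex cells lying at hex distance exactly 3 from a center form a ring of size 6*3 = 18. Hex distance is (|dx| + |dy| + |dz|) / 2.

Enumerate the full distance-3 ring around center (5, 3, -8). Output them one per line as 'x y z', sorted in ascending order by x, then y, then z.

Walk ring at distance 3 from (5, 3, -8):
Start at center + D4*3 = (2, 3, -5)
  hex 0: (2, 3, -5)
  hex 1: (3, 2, -5)
  hex 2: (4, 1, -5)
  hex 3: (5, 0, -5)
  hex 4: (6, 0, -6)
  hex 5: (7, 0, -7)
  hex 6: (8, 0, -8)
  hex 7: (8, 1, -9)
  hex 8: (8, 2, -10)
  hex 9: (8, 3, -11)
  hex 10: (7, 4, -11)
  hex 11: (6, 5, -11)
  hex 12: (5, 6, -11)
  hex 13: (4, 6, -10)
  hex 14: (3, 6, -9)
  hex 15: (2, 6, -8)
  hex 16: (2, 5, -7)
  hex 17: (2, 4, -6)
Sorted: 18 hexes.

Answer: 2 3 -5
2 4 -6
2 5 -7
2 6 -8
3 2 -5
3 6 -9
4 1 -5
4 6 -10
5 0 -5
5 6 -11
6 0 -6
6 5 -11
7 0 -7
7 4 -11
8 0 -8
8 1 -9
8 2 -10
8 3 -11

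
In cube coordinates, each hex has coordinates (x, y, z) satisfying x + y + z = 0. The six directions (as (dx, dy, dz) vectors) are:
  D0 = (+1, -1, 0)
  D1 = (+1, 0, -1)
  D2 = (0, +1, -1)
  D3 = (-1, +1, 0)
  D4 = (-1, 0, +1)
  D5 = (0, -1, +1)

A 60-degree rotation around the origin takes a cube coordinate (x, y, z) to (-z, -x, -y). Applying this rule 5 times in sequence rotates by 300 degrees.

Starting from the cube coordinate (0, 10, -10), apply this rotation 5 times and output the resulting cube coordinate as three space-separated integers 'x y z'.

Answer: -10 10 0

Derivation:
Start: (0, 10, -10)
Step 1: (0, 10, -10) -> (-(-10), -(0), -(10)) = (10, 0, -10)
Step 2: (10, 0, -10) -> (-(-10), -(10), -(0)) = (10, -10, 0)
Step 3: (10, -10, 0) -> (-(0), -(10), -(-10)) = (0, -10, 10)
Step 4: (0, -10, 10) -> (-(10), -(0), -(-10)) = (-10, 0, 10)
Step 5: (-10, 0, 10) -> (-(10), -(-10), -(0)) = (-10, 10, 0)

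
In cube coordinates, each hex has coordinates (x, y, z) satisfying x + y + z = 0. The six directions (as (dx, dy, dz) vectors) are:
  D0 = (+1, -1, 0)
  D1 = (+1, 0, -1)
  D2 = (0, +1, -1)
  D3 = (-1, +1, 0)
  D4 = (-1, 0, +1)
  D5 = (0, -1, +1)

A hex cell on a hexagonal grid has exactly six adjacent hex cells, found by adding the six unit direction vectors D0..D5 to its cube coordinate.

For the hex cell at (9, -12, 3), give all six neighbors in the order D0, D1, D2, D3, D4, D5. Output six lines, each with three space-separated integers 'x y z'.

Center: (9, -12, 3). Add each direction:
  D0: (9, -12, 3) + (1, -1, 0) = (10, -13, 3)
  D1: (9, -12, 3) + (1, 0, -1) = (10, -12, 2)
  D2: (9, -12, 3) + (0, 1, -1) = (9, -11, 2)
  D3: (9, -12, 3) + (-1, 1, 0) = (8, -11, 3)
  D4: (9, -12, 3) + (-1, 0, 1) = (8, -12, 4)
  D5: (9, -12, 3) + (0, -1, 1) = (9, -13, 4)

Answer: 10 -13 3
10 -12 2
9 -11 2
8 -11 3
8 -12 4
9 -13 4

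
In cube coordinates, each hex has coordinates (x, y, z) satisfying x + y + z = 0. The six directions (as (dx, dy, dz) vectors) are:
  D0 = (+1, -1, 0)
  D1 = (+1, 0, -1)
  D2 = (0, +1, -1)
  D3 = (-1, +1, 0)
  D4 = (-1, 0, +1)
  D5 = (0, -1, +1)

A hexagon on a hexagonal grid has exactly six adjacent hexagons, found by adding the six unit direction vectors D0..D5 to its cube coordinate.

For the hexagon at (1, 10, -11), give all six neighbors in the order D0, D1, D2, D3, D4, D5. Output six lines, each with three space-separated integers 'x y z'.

Center: (1, 10, -11). Add each direction:
  D0: (1, 10, -11) + (1, -1, 0) = (2, 9, -11)
  D1: (1, 10, -11) + (1, 0, -1) = (2, 10, -12)
  D2: (1, 10, -11) + (0, 1, -1) = (1, 11, -12)
  D3: (1, 10, -11) + (-1, 1, 0) = (0, 11, -11)
  D4: (1, 10, -11) + (-1, 0, 1) = (0, 10, -10)
  D5: (1, 10, -11) + (0, -1, 1) = (1, 9, -10)

Answer: 2 9 -11
2 10 -12
1 11 -12
0 11 -11
0 10 -10
1 9 -10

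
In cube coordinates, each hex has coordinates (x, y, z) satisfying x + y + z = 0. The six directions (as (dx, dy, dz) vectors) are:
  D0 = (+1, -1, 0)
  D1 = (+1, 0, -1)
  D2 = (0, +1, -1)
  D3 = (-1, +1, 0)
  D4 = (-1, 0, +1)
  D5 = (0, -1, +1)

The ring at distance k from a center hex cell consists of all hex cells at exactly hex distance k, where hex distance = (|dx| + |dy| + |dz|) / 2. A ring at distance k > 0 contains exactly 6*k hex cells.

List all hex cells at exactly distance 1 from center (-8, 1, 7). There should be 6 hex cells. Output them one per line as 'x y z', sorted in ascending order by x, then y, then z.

Walk ring at distance 1 from (-8, 1, 7):
Start at center + D4*1 = (-9, 1, 8)
  hex 0: (-9, 1, 8)
  hex 1: (-8, 0, 8)
  hex 2: (-7, 0, 7)
  hex 3: (-7, 1, 6)
  hex 4: (-8, 2, 6)
  hex 5: (-9, 2, 7)
Sorted: 6 hexes.

Answer: -9 1 8
-9 2 7
-8 0 8
-8 2 6
-7 0 7
-7 1 6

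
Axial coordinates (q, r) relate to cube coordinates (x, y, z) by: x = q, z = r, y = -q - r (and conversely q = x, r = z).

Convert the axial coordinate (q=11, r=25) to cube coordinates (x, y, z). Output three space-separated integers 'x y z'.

Answer: 11 -36 25

Derivation:
x = q = 11
z = r = 25
y = -x - z = -(11) - (25) = -36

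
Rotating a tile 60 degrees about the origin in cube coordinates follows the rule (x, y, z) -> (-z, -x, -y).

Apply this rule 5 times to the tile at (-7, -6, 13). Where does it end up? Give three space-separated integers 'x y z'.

Answer: 6 -13 7

Derivation:
Start: (-7, -6, 13)
Step 1: (-7, -6, 13) -> (-(13), -(-7), -(-6)) = (-13, 7, 6)
Step 2: (-13, 7, 6) -> (-(6), -(-13), -(7)) = (-6, 13, -7)
Step 3: (-6, 13, -7) -> (-(-7), -(-6), -(13)) = (7, 6, -13)
Step 4: (7, 6, -13) -> (-(-13), -(7), -(6)) = (13, -7, -6)
Step 5: (13, -7, -6) -> (-(-6), -(13), -(-7)) = (6, -13, 7)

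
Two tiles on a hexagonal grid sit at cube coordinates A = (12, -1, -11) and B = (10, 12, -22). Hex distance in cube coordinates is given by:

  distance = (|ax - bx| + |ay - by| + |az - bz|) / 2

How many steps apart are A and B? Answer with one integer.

Answer: 13

Derivation:
|ax - bx| = |12 - 10| = 2
|ay - by| = |-1 - 12| = 13
|az - bz| = |-11 - (-22)| = 11
distance = (2 + 13 + 11) / 2 = 26 / 2 = 13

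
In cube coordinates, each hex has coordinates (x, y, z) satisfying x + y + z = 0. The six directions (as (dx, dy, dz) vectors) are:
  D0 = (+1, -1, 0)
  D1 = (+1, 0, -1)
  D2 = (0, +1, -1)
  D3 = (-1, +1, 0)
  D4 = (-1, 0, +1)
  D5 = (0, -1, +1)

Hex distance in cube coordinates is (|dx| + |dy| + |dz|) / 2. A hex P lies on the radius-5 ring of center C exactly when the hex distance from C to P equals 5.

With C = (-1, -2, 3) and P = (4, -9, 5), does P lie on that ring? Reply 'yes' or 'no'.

|px - cx| = |4 - (-1)| = 5
|py - cy| = |-9 - (-2)| = 7
|pz - cz| = |5 - 3| = 2
distance = (5+7+2)/2 = 14/2 = 7
radius = 5; distance != radius -> no

Answer: no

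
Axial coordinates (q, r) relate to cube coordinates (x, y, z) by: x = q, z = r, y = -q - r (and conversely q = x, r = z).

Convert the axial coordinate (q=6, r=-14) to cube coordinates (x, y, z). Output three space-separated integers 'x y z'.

x = q = 6
z = r = -14
y = -x - z = -(6) - (-14) = 8

Answer: 6 8 -14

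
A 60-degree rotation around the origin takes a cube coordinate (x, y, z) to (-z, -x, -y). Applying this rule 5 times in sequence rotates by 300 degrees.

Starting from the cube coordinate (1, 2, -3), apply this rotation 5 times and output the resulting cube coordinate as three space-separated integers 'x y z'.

Answer: -2 3 -1

Derivation:
Start: (1, 2, -3)
Step 1: (1, 2, -3) -> (-(-3), -(1), -(2)) = (3, -1, -2)
Step 2: (3, -1, -2) -> (-(-2), -(3), -(-1)) = (2, -3, 1)
Step 3: (2, -3, 1) -> (-(1), -(2), -(-3)) = (-1, -2, 3)
Step 4: (-1, -2, 3) -> (-(3), -(-1), -(-2)) = (-3, 1, 2)
Step 5: (-3, 1, 2) -> (-(2), -(-3), -(1)) = (-2, 3, -1)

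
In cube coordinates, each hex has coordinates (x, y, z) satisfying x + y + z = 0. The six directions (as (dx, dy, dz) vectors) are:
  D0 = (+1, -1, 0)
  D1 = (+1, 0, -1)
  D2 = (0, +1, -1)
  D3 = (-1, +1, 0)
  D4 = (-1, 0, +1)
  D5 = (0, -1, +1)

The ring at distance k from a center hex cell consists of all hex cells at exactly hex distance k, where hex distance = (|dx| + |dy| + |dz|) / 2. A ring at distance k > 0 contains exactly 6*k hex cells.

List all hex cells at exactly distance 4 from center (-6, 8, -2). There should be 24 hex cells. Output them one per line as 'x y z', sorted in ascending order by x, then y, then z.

Answer: -10 8 2
-10 9 1
-10 10 0
-10 11 -1
-10 12 -2
-9 7 2
-9 12 -3
-8 6 2
-8 12 -4
-7 5 2
-7 12 -5
-6 4 2
-6 12 -6
-5 4 1
-5 11 -6
-4 4 0
-4 10 -6
-3 4 -1
-3 9 -6
-2 4 -2
-2 5 -3
-2 6 -4
-2 7 -5
-2 8 -6

Derivation:
Walk ring at distance 4 from (-6, 8, -2):
Start at center + D4*4 = (-10, 8, 2)
  hex 0: (-10, 8, 2)
  hex 1: (-9, 7, 2)
  hex 2: (-8, 6, 2)
  hex 3: (-7, 5, 2)
  hex 4: (-6, 4, 2)
  hex 5: (-5, 4, 1)
  hex 6: (-4, 4, 0)
  hex 7: (-3, 4, -1)
  hex 8: (-2, 4, -2)
  hex 9: (-2, 5, -3)
  hex 10: (-2, 6, -4)
  hex 11: (-2, 7, -5)
  hex 12: (-2, 8, -6)
  hex 13: (-3, 9, -6)
  hex 14: (-4, 10, -6)
  hex 15: (-5, 11, -6)
  hex 16: (-6, 12, -6)
  hex 17: (-7, 12, -5)
  hex 18: (-8, 12, -4)
  hex 19: (-9, 12, -3)
  hex 20: (-10, 12, -2)
  hex 21: (-10, 11, -1)
  hex 22: (-10, 10, 0)
  hex 23: (-10, 9, 1)
Sorted: 24 hexes.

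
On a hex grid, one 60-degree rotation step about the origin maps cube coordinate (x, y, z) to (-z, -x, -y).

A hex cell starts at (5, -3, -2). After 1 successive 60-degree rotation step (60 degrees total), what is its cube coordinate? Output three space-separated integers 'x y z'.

Start: (5, -3, -2)
Step 1: (5, -3, -2) -> (-(-2), -(5), -(-3)) = (2, -5, 3)

Answer: 2 -5 3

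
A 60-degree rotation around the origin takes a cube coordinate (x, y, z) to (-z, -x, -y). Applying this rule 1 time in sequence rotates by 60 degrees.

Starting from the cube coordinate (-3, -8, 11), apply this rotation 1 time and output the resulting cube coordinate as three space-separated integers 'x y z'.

Start: (-3, -8, 11)
Step 1: (-3, -8, 11) -> (-(11), -(-3), -(-8)) = (-11, 3, 8)

Answer: -11 3 8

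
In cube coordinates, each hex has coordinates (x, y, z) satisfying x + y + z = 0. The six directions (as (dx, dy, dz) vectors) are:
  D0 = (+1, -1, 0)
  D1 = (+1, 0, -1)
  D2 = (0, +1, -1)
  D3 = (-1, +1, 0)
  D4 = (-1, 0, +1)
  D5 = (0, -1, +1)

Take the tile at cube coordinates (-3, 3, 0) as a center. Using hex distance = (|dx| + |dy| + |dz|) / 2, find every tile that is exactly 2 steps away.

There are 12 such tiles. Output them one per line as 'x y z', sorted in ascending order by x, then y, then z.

Walk ring at distance 2 from (-3, 3, 0):
Start at center + D4*2 = (-5, 3, 2)
  hex 0: (-5, 3, 2)
  hex 1: (-4, 2, 2)
  hex 2: (-3, 1, 2)
  hex 3: (-2, 1, 1)
  hex 4: (-1, 1, 0)
  hex 5: (-1, 2, -1)
  hex 6: (-1, 3, -2)
  hex 7: (-2, 4, -2)
  hex 8: (-3, 5, -2)
  hex 9: (-4, 5, -1)
  hex 10: (-5, 5, 0)
  hex 11: (-5, 4, 1)
Sorted: 12 hexes.

Answer: -5 3 2
-5 4 1
-5 5 0
-4 2 2
-4 5 -1
-3 1 2
-3 5 -2
-2 1 1
-2 4 -2
-1 1 0
-1 2 -1
-1 3 -2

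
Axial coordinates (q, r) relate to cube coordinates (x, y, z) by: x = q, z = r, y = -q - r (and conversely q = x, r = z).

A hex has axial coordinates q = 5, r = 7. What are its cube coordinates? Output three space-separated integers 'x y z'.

x = q = 5
z = r = 7
y = -x - z = -(5) - (7) = -12

Answer: 5 -12 7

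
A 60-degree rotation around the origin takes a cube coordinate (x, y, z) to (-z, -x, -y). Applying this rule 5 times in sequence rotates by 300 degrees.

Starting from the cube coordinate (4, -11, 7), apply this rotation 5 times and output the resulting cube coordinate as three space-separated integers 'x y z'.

Answer: 11 -7 -4

Derivation:
Start: (4, -11, 7)
Step 1: (4, -11, 7) -> (-(7), -(4), -(-11)) = (-7, -4, 11)
Step 2: (-7, -4, 11) -> (-(11), -(-7), -(-4)) = (-11, 7, 4)
Step 3: (-11, 7, 4) -> (-(4), -(-11), -(7)) = (-4, 11, -7)
Step 4: (-4, 11, -7) -> (-(-7), -(-4), -(11)) = (7, 4, -11)
Step 5: (7, 4, -11) -> (-(-11), -(7), -(4)) = (11, -7, -4)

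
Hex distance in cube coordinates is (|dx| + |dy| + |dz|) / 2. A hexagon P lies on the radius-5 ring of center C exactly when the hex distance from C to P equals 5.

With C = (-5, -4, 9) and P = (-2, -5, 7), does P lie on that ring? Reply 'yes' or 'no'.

Answer: no

Derivation:
|px - cx| = |-2 - (-5)| = 3
|py - cy| = |-5 - (-4)| = 1
|pz - cz| = |7 - 9| = 2
distance = (3+1+2)/2 = 6/2 = 3
radius = 5; distance != radius -> no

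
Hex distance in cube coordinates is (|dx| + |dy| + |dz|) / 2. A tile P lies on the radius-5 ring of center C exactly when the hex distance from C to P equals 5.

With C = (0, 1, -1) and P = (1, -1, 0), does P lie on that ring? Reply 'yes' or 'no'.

Answer: no

Derivation:
|px - cx| = |1 - 0| = 1
|py - cy| = |-1 - 1| = 2
|pz - cz| = |0 - (-1)| = 1
distance = (1+2+1)/2 = 4/2 = 2
radius = 5; distance != radius -> no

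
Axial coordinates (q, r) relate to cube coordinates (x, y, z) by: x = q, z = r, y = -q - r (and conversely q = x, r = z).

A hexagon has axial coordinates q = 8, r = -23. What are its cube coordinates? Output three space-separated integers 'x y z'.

x = q = 8
z = r = -23
y = -x - z = -(8) - (-23) = 15

Answer: 8 15 -23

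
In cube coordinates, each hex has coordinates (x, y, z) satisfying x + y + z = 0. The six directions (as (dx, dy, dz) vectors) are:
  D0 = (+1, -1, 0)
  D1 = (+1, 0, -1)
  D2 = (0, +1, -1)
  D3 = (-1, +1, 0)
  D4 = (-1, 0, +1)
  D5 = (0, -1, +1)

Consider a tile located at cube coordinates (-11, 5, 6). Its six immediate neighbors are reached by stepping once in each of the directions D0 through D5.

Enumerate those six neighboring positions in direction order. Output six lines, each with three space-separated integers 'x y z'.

Answer: -10 4 6
-10 5 5
-11 6 5
-12 6 6
-12 5 7
-11 4 7

Derivation:
Center: (-11, 5, 6). Add each direction:
  D0: (-11, 5, 6) + (1, -1, 0) = (-10, 4, 6)
  D1: (-11, 5, 6) + (1, 0, -1) = (-10, 5, 5)
  D2: (-11, 5, 6) + (0, 1, -1) = (-11, 6, 5)
  D3: (-11, 5, 6) + (-1, 1, 0) = (-12, 6, 6)
  D4: (-11, 5, 6) + (-1, 0, 1) = (-12, 5, 7)
  D5: (-11, 5, 6) + (0, -1, 1) = (-11, 4, 7)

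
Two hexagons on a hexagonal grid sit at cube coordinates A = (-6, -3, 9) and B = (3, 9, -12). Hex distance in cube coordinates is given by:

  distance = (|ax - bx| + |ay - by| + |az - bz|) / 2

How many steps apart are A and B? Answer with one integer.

|ax - bx| = |-6 - 3| = 9
|ay - by| = |-3 - 9| = 12
|az - bz| = |9 - (-12)| = 21
distance = (9 + 12 + 21) / 2 = 42 / 2 = 21

Answer: 21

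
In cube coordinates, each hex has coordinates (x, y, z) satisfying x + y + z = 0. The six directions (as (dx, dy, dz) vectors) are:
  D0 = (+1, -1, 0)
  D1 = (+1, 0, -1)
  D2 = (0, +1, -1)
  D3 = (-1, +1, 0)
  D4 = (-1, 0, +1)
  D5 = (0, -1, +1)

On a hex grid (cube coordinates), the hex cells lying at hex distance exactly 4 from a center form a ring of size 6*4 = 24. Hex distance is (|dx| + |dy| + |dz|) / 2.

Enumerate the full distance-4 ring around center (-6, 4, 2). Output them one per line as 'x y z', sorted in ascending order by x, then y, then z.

Walk ring at distance 4 from (-6, 4, 2):
Start at center + D4*4 = (-10, 4, 6)
  hex 0: (-10, 4, 6)
  hex 1: (-9, 3, 6)
  hex 2: (-8, 2, 6)
  hex 3: (-7, 1, 6)
  hex 4: (-6, 0, 6)
  hex 5: (-5, 0, 5)
  hex 6: (-4, 0, 4)
  hex 7: (-3, 0, 3)
  hex 8: (-2, 0, 2)
  hex 9: (-2, 1, 1)
  hex 10: (-2, 2, 0)
  hex 11: (-2, 3, -1)
  hex 12: (-2, 4, -2)
  hex 13: (-3, 5, -2)
  hex 14: (-4, 6, -2)
  hex 15: (-5, 7, -2)
  hex 16: (-6, 8, -2)
  hex 17: (-7, 8, -1)
  hex 18: (-8, 8, 0)
  hex 19: (-9, 8, 1)
  hex 20: (-10, 8, 2)
  hex 21: (-10, 7, 3)
  hex 22: (-10, 6, 4)
  hex 23: (-10, 5, 5)
Sorted: 24 hexes.

Answer: -10 4 6
-10 5 5
-10 6 4
-10 7 3
-10 8 2
-9 3 6
-9 8 1
-8 2 6
-8 8 0
-7 1 6
-7 8 -1
-6 0 6
-6 8 -2
-5 0 5
-5 7 -2
-4 0 4
-4 6 -2
-3 0 3
-3 5 -2
-2 0 2
-2 1 1
-2 2 0
-2 3 -1
-2 4 -2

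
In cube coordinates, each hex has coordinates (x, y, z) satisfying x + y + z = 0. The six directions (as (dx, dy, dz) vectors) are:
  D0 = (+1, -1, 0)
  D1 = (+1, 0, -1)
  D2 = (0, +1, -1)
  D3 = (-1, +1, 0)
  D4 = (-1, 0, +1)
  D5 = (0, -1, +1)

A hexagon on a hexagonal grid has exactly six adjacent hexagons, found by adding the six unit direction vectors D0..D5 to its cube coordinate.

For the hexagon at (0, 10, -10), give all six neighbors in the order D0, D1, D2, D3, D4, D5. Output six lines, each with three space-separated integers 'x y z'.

Center: (0, 10, -10). Add each direction:
  D0: (0, 10, -10) + (1, -1, 0) = (1, 9, -10)
  D1: (0, 10, -10) + (1, 0, -1) = (1, 10, -11)
  D2: (0, 10, -10) + (0, 1, -1) = (0, 11, -11)
  D3: (0, 10, -10) + (-1, 1, 0) = (-1, 11, -10)
  D4: (0, 10, -10) + (-1, 0, 1) = (-1, 10, -9)
  D5: (0, 10, -10) + (0, -1, 1) = (0, 9, -9)

Answer: 1 9 -10
1 10 -11
0 11 -11
-1 11 -10
-1 10 -9
0 9 -9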